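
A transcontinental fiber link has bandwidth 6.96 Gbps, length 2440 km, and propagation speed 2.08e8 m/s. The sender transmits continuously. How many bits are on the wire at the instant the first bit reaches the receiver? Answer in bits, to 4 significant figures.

Propagation delay = 2440000 / 208000000 = 0.0117308 s.
BDP = R × t_prop = 6960000000 × 0.0117308 = 81646200 bits.

81650000 bits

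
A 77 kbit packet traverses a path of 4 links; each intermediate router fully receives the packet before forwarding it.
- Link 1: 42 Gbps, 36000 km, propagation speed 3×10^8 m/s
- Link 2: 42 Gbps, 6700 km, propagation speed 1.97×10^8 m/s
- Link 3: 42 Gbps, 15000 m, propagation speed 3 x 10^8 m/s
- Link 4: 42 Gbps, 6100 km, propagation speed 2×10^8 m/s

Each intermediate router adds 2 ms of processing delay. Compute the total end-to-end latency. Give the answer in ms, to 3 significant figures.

L = 77000 bits.
Transmission delay per hop = L/R = 77000/42000000000 = 0.00183333 ms; 4 hops → 0.00733333 ms.
Propagation delays (d/s per hop): 120, 34.0102, 0.05, 30.5 ms; sum = 184.56 ms.
Processing at 3 router(s): 3 × 2 ms = 6 ms.
End-to-end = 191 ms.

191 ms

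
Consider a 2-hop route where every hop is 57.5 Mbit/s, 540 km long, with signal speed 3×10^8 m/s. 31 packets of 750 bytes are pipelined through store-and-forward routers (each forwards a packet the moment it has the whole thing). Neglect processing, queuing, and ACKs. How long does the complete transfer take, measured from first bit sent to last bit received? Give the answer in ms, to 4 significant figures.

6.939 ms

Per-hop transmission t_tx = L/R = 6000/57500000 = 0.104348 ms.
Per-hop propagation t_prop = 540000/300000000 = 1.8 ms.
Pipeline fill: first packet needs 2·t_tx to clear all hops; remaining 30 packets each add one t_tx.
Total = (2+31-1)·t_tx + 2·t_prop = 32·0.104348 + 2·1.8 = 6.939 ms.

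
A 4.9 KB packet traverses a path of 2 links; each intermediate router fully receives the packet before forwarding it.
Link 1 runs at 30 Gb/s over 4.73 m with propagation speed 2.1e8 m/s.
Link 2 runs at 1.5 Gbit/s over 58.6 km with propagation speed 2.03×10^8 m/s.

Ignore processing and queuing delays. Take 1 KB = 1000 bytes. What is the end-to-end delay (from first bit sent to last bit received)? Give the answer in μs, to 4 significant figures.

L = 39200 bits.
Transmission delays (L/R per hop): 1.30667, 26.1333 μs; sum = 27.44 μs.
Propagation delays (d/s per hop): 0.0225238, 288.67 μs; sum = 288.692 μs.
End-to-end = 316.1 μs.

316.1 μs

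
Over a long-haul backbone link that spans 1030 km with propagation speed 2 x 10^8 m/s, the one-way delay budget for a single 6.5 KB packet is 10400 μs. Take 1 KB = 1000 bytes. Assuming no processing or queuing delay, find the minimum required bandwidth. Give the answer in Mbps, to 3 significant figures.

9.90 Mbps

L = 52000 bits.
Propagation delay = 1030000 / 200000000 = 5150 μs.
Transmission budget = 10400 − 5150 = 5250 μs.
R ≥ L / t_tx = 52000 bits / 0.00525 s = 9.90 Mbps.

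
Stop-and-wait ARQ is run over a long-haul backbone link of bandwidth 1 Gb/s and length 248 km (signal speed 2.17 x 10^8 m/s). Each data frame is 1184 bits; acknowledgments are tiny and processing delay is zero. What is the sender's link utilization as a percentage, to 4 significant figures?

t_tx = L/R = 1184/1000000000 = 1.184e-06 s.
t_prop = 248000/217000000 = 0.00114286 s; RTT = 0.00228571 s.
Cycle = t_tx + RTT = 0.0022869 s.
Utilization = t_tx / cycle = 1.184e-06/0.0022869 = 0.05177 %.

0.05177 %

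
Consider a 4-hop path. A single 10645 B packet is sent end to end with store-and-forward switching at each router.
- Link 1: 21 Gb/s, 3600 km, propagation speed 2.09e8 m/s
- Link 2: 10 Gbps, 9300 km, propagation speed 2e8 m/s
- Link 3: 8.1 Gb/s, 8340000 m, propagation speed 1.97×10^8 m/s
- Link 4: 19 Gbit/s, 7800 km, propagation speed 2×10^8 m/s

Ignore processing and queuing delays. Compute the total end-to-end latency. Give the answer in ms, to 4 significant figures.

L = 10645 × 8 = 85160 bits.
Transmission delays (L/R per hop): 0.00405524, 0.008516, 0.0105136, 0.00448211 ms; sum = 0.0275669 ms.
Propagation delays (d/s per hop): 17.2249, 46.5, 42.335, 39 ms; sum = 145.06 ms.
End-to-end = 145.1 ms.

145.1 ms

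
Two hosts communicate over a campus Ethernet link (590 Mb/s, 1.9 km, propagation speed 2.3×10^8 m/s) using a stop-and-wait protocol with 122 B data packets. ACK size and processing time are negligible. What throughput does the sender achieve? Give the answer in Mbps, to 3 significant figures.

53.7 Mbps

t_tx = L/R = 976/590000000 = 1.65424e-06 s.
t_prop = 1900/2.3e+08 = 8.26087e-06 s; RTT = 1.65217e-05 s.
Cycle = t_tx + RTT = 1.8176e-05 s.
Throughput = L / cycle = 976 / 1.8176e-05 = 53.7 Mbps.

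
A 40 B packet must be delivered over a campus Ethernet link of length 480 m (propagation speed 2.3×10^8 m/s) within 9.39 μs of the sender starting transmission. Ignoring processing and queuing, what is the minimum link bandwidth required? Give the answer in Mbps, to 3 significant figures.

L = 320 bits.
Propagation delay = 480 / 2.3e+08 = 2.08696 μs.
Transmission budget = 9.39 − 2.08696 = 7.30304 μs.
R ≥ L / t_tx = 320 bits / 7.30304e-06 s = 43.8 Mbps.

43.8 Mbps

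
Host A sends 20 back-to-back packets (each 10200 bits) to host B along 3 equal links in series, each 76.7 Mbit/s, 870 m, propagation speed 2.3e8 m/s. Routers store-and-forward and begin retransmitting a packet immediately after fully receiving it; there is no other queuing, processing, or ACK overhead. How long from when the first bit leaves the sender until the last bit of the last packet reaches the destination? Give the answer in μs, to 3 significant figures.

Per-hop transmission t_tx = L/R = 10200/76700000 = 132.986 μs.
Per-hop propagation t_prop = 870/2.3e+08 = 3.78261 μs.
Pipeline fill: first packet needs 3·t_tx to clear all hops; remaining 19 packets each add one t_tx.
Total = (3+20-1)·t_tx + 3·t_prop = 22·132.986 + 3·3.78261 = 2940 μs.

2940 μs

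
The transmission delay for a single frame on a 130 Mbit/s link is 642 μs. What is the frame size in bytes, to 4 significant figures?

10430 bytes

L = R × t_tx = 130000000 b/s × 0.000642 s = 83460 bits.
In bytes: 83460 / 8 = 10430 bytes.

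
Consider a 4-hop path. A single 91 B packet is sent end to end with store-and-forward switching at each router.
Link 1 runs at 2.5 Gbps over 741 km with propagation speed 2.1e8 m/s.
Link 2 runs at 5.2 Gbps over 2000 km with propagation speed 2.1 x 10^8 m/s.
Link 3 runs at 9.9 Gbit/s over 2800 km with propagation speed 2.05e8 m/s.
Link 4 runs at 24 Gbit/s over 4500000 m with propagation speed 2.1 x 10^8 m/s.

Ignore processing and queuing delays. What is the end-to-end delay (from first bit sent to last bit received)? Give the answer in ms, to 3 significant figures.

L = 91 × 8 = 728 bits.
Transmission delays (L/R per hop): 0.0002912, 0.00014, 7.35354e-05, 3.03333e-05 ms; sum = 0.000535069 ms.
Propagation delays (d/s per hop): 3.52857, 9.52381, 13.6585, 21.4286 ms; sum = 48.1395 ms.
End-to-end = 48.1 ms.

48.1 ms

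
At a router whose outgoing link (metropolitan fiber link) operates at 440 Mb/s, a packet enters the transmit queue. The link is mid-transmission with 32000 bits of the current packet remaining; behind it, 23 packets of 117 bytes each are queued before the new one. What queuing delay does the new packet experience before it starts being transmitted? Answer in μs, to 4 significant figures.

121.7 μs

Each queued packet: L/R = 936/440000000 = 2.12727 μs.
23 queued → 48.9273 μs.
Plus remaining 32000 bits of current packet: 72.7273 μs.
Queuing delay = 121.7 μs.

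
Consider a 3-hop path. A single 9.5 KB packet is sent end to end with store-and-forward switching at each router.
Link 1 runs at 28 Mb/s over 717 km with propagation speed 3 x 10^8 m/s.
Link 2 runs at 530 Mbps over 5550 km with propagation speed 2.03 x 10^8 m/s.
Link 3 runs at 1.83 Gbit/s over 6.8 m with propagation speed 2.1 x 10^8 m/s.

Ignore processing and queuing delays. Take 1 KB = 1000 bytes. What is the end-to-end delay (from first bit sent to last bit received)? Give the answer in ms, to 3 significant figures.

L = 76000 bits.
Transmission delays (L/R per hop): 2.71429, 0.143396, 0.0415301 ms; sum = 2.89921 ms.
Propagation delays (d/s per hop): 2.39, 27.3399, 3.2381e-05 ms; sum = 29.7299 ms.
End-to-end = 32.6 ms.

32.6 ms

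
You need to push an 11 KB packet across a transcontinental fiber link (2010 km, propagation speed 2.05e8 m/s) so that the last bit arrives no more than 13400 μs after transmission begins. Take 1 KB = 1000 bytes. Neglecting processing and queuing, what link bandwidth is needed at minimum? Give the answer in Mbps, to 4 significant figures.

L = 88000 bits.
Propagation delay = 2010000 / 2.05e+08 = 9804.88 μs.
Transmission budget = 13400 − 9804.88 = 3595.12 μs.
R ≥ L / t_tx = 88000 bits / 0.00359512 s = 24.48 Mbps.

24.48 Mbps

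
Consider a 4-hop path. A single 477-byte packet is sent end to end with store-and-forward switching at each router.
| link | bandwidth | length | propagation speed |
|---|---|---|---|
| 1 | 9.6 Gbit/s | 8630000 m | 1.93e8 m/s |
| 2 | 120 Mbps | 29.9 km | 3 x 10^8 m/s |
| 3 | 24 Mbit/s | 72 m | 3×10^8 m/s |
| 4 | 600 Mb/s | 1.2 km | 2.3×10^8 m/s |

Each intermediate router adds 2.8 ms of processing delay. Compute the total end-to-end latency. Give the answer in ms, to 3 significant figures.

L = 477 × 8 = 3816 bits.
Transmission delays (L/R per hop): 0.0003975, 0.0318, 0.159, 0.00636 ms; sum = 0.197558 ms.
Propagation delays (d/s per hop): 44.715, 0.0996667, 0.00024, 0.00521739 ms; sum = 44.8201 ms.
Processing at 3 router(s): 3 × 2.8 ms = 8.4 ms.
End-to-end = 53.4 ms.

53.4 ms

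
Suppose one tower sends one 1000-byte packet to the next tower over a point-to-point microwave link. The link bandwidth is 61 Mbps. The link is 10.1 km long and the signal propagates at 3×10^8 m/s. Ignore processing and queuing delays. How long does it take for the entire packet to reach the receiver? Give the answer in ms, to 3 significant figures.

0.165 ms

L = 1000 × 8 = 8000 bits.
Transmission delay = L/R = 8000 / 61000000 = 0.131148 ms.
Propagation delay = d/s = 10100 m / 300000000 m/s = 0.0336667 ms.
Total = 0.165 ms.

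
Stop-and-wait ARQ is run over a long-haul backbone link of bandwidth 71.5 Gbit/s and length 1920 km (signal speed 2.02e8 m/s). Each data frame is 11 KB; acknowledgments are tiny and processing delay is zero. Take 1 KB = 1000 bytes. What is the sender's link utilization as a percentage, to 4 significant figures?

t_tx = L/R = 88000/71500000000 = 1.23077e-06 s.
t_prop = 1920000/202000000 = 0.00950495 s; RTT = 0.0190099 s.
Cycle = t_tx + RTT = 0.0190111 s.
Utilization = t_tx / cycle = 1.23077e-06/0.0190111 = 0.006474 %.

0.006474 %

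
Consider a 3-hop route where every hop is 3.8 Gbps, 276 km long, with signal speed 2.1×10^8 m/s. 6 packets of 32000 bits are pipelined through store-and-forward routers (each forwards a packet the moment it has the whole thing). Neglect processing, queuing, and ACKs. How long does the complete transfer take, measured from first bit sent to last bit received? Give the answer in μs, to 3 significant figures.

4010 μs

Per-hop transmission t_tx = L/R = 32000/3800000000 = 8.42105 μs.
Per-hop propagation t_prop = 276000/210000000 = 1314.29 μs.
Pipeline fill: first packet needs 3·t_tx to clear all hops; remaining 5 packets each add one t_tx.
Total = (3+6-1)·t_tx + 3·t_prop = 8·8.42105 + 3·1314.29 = 4010 μs.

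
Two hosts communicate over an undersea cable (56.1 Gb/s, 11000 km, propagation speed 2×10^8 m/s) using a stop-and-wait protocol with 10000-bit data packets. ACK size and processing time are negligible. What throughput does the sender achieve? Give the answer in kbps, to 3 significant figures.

t_tx = L/R = 10000/56100000000 = 1.78253e-07 s.
t_prop = 11000000/200000000 = 0.055 s; RTT = 0.11 s.
Cycle = t_tx + RTT = 0.11 s.
Throughput = L / cycle = 10000 / 0.11 = 90.9 kbps.

90.9 kbps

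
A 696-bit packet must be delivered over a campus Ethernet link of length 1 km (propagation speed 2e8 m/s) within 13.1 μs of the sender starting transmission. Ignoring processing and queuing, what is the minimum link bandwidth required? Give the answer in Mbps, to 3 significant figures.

Propagation delay = 1000 / 200000000 = 5 μs.
Transmission budget = 13.1 − 5 = 8.1 μs.
R ≥ L / t_tx = 696 bits / 8.1e-06 s = 85.9 Mbps.

85.9 Mbps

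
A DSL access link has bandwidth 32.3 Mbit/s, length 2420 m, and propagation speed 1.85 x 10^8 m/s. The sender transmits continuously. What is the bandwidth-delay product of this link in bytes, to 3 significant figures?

52.8 bytes

Propagation delay = 2420 / 185000000 = 1.30811e-05 s.
BDP = R × t_prop = 3.23e+07 × 1.30811e-05 = 422.519 bits.
In bytes: 422.519/8 = 52.8 bytes.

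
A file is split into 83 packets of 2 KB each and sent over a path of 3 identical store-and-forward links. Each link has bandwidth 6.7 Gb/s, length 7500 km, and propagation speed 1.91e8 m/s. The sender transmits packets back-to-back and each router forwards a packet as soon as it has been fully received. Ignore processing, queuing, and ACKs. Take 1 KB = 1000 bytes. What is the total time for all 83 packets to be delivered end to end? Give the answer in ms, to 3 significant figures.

Per-hop transmission t_tx = L/R = 16000/6700000000 = 0.00238806 ms.
Per-hop propagation t_prop = 7500000/191000000 = 39.267 ms.
Pipeline fill: first packet needs 3·t_tx to clear all hops; remaining 82 packets each add one t_tx.
Total = (3+83-1)·t_tx + 3·t_prop = 85·0.00238806 + 3·39.267 = 118 ms.

118 ms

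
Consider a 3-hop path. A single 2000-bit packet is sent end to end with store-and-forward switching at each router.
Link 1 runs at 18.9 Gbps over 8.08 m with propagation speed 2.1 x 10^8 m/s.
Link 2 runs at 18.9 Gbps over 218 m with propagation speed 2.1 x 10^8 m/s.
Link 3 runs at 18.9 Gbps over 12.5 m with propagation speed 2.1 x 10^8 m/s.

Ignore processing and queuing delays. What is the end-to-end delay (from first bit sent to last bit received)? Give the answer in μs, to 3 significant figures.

Transmission delay per hop = L/R = 2000/18900000000 = 0.10582 μs; 3 hops → 0.31746 μs.
Propagation delays (d/s per hop): 0.0384762, 1.0381, 0.0595238 μs; sum = 1.1361 μs.
End-to-end = 1.45 μs.

1.45 μs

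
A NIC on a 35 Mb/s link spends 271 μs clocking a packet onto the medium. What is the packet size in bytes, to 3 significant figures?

1190 bytes

L = R × t_tx = 35000000 b/s × 0.000271 s = 9485 bits.
In bytes: 9485 / 8 = 1190 bytes.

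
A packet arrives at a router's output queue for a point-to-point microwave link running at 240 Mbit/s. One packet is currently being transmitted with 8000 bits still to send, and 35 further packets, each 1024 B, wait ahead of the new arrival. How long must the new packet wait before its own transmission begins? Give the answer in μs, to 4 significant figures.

Each queued packet: L/R = 8192/240000000 = 34.1333 μs.
35 queued → 1194.67 μs.
Plus remaining 8000 bits of current packet: 33.3333 μs.
Queuing delay = 1228 μs.

1228 μs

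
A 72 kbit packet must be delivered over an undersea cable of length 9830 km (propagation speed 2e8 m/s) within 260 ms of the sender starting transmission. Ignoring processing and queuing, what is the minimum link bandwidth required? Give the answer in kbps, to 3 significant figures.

Propagation delay = 9830000 / 200000000 = 49.15 ms.
Transmission budget = 260 − 49.15 = 210.85 ms.
R ≥ L / t_tx = 72000 bits / 0.21085 s = 341 kbps.

341 kbps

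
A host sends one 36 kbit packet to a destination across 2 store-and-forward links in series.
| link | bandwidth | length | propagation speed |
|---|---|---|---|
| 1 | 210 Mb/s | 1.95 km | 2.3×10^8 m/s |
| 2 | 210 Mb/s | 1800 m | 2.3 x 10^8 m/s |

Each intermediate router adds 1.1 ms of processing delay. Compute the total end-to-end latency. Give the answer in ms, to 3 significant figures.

1.46 ms

L = 36000 bits.
Transmission delay per hop = L/R = 36000/210000000 = 0.171429 ms; 2 hops → 0.342857 ms.
Propagation delays (d/s per hop): 0.00847826, 0.00782609 ms; sum = 0.0163043 ms.
Processing at 1 router(s): 1 × 1.1 ms = 1.1 ms.
End-to-end = 1.46 ms.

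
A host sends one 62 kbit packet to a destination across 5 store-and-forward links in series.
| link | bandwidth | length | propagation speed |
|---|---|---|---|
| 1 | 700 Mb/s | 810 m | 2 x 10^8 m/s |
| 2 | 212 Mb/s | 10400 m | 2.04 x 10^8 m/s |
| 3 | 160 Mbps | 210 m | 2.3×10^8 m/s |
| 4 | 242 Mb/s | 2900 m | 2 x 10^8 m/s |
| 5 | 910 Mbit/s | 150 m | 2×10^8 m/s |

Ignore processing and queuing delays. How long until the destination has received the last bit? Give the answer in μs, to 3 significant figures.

L = 62000 bits.
Transmission delays (L/R per hop): 88.5714, 292.453, 387.5, 256.198, 68.1319 μs; sum = 1092.85 μs.
Propagation delays (d/s per hop): 4.05, 50.9804, 0.913043, 14.5, 0.75 μs; sum = 71.1934 μs.
End-to-end = 1160 μs.

1160 μs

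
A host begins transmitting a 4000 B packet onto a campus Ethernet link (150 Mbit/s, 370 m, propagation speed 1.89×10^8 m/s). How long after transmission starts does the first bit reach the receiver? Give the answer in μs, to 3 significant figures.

1.96 μs

First bit experiences only propagation delay: d/s = 370/189000000 = 1.96 μs.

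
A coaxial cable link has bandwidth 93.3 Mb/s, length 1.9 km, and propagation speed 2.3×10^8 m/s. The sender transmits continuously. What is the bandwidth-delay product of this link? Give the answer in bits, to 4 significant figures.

770.7 bits

Propagation delay = 1900 / 2.3e+08 = 8.26087e-06 s.
BDP = R × t_prop = 93300000 × 8.26087e-06 = 770.739 bits.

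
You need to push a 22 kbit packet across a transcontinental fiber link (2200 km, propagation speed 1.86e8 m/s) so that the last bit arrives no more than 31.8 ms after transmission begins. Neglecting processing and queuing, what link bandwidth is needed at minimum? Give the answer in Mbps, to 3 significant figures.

1.10 Mbps

Propagation delay = 2200000 / 186000000 = 11.828 ms.
Transmission budget = 31.8 − 11.828 = 19.972 ms.
R ≥ L / t_tx = 22000 bits / 0.019972 s = 1.10 Mbps.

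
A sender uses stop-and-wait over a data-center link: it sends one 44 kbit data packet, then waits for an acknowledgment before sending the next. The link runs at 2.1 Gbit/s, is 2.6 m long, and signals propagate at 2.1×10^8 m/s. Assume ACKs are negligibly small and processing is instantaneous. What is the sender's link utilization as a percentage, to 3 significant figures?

99.9 %

t_tx = L/R = 44000/2100000000 = 2.09524e-05 s.
t_prop = 2.6/210000000 = 1.2381e-08 s; RTT = 2.47619e-08 s.
Cycle = t_tx + RTT = 2.09771e-05 s.
Utilization = t_tx / cycle = 2.09524e-05/2.09771e-05 = 99.9 %.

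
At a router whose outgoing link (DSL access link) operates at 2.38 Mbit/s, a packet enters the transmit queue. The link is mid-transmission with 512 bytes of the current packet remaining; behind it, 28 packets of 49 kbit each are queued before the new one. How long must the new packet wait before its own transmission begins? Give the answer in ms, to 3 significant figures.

Each queued packet: L/R = 49000/2380000 = 20.5882 ms.
28 queued → 576.471 ms.
Plus remaining 4096 bits of current packet: 1.72101 ms.
Queuing delay = 578 ms.

578 ms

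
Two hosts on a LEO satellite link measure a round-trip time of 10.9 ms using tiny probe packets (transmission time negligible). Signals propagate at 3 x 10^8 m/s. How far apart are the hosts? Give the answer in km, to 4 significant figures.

One-way propagation = RTT/2 = 5.45 ms.
d = s × t = 300000000 × 0.00545 = 1635 km.

1635 km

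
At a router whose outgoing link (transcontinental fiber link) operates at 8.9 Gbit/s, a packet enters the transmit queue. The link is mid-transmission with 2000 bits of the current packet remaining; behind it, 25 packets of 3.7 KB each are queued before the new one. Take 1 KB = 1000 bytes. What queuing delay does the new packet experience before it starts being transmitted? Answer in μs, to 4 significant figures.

83.37 μs

Each queued packet: L/R = 29600/8900000000 = 3.32584 μs.
25 queued → 83.1461 μs.
Plus remaining 2000 bits of current packet: 0.224719 μs.
Queuing delay = 83.37 μs.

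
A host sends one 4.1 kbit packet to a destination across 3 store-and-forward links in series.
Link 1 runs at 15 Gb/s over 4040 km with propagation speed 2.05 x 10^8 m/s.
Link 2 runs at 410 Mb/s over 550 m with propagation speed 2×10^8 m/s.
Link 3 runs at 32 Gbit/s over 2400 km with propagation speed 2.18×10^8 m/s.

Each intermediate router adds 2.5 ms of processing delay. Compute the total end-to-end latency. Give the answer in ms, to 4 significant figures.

35.73 ms

L = 4100 bits.
Transmission delays (L/R per hop): 0.000273333, 0.01, 0.000128125 ms; sum = 0.0104015 ms.
Propagation delays (d/s per hop): 19.7073, 0.00275, 11.0092 ms; sum = 30.7192 ms.
Processing at 2 router(s): 2 × 2.5 ms = 5 ms.
End-to-end = 35.73 ms.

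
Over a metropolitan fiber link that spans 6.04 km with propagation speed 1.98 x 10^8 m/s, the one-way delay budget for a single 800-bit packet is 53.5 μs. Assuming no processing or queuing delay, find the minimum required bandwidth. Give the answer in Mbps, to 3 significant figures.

34.8 Mbps

Propagation delay = 6040 / 198000000 = 30.5051 μs.
Transmission budget = 53.5 − 30.5051 = 22.9949 μs.
R ≥ L / t_tx = 800 bits / 2.29949e-05 s = 34.8 Mbps.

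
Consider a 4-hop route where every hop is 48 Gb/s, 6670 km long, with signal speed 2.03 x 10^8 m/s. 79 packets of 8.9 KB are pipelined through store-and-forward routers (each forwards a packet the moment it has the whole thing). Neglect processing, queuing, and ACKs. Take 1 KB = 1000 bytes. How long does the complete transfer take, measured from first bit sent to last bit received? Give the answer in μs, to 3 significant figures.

Per-hop transmission t_tx = L/R = 71200/48000000000 = 1.48333 μs.
Per-hop propagation t_prop = 6670000/2.03e+08 = 32857.1 μs.
Pipeline fill: first packet needs 4·t_tx to clear all hops; remaining 78 packets each add one t_tx.
Total = (4+79-1)·t_tx + 4·t_prop = 82·1.48333 + 4·32857.1 = 132000 μs.

132000 μs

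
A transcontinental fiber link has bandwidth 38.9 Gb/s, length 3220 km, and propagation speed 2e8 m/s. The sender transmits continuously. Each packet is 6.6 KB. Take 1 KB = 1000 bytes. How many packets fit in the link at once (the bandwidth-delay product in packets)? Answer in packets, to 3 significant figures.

Propagation delay = 3220000 / 200000000 = 0.0161 s.
BDP = R × t_prop = 38900000000 × 0.0161 = 626290000 bits.
In packets of 52800 bits: 11900 packets.

11900 packets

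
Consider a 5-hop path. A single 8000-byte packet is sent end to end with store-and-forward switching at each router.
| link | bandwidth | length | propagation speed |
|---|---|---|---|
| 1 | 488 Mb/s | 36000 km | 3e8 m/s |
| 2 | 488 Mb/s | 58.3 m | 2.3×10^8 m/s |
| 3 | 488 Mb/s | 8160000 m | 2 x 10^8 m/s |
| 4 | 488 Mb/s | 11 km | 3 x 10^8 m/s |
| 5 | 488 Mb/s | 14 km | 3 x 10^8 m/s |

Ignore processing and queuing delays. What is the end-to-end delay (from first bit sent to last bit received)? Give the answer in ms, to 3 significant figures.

L = 8000 × 8 = 64000 bits.
Transmission delay per hop = L/R = 64000/488000000 = 0.131148 ms; 5 hops → 0.655738 ms.
Propagation delays (d/s per hop): 120, 0.000253478, 40.8, 0.0366667, 0.0466667 ms; sum = 160.884 ms.
End-to-end = 162 ms.

162 ms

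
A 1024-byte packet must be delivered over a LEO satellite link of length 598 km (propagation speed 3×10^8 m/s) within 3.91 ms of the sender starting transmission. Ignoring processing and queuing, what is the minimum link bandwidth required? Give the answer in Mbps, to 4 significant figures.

L = 8192 bits.
Propagation delay = 598000 / 300000000 = 1.99333 ms.
Transmission budget = 3.91 − 1.99333 = 1.91667 ms.
R ≥ L / t_tx = 8192 bits / 0.00191667 s = 4.274 Mbps.

4.274 Mbps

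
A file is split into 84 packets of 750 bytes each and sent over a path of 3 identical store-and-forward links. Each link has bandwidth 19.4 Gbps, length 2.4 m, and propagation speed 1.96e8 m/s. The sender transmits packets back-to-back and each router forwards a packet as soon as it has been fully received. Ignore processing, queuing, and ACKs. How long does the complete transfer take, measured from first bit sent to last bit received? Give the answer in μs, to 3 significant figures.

26.6 μs

Per-hop transmission t_tx = L/R = 6000/19400000000 = 0.309278 μs.
Per-hop propagation t_prop = 2.4/196000000 = 0.0122449 μs.
Pipeline fill: first packet needs 3·t_tx to clear all hops; remaining 83 packets each add one t_tx.
Total = (3+84-1)·t_tx + 3·t_prop = 86·0.309278 + 3·0.0122449 = 26.6 μs.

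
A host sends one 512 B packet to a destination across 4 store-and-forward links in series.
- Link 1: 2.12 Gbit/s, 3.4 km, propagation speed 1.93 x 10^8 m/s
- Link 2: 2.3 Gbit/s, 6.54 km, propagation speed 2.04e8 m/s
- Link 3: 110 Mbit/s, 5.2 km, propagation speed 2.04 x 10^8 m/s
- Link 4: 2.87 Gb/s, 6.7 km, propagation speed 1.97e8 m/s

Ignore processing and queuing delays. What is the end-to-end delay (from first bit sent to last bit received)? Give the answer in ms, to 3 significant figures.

L = 512 × 8 = 4096 bits.
Transmission delays (L/R per hop): 0.00193208, 0.00178087, 0.0372364, 0.00142718 ms; sum = 0.0423765 ms.
Propagation delays (d/s per hop): 0.0176166, 0.0320588, 0.0254902, 0.0340102 ms; sum = 0.109176 ms.
End-to-end = 0.152 ms.

0.152 ms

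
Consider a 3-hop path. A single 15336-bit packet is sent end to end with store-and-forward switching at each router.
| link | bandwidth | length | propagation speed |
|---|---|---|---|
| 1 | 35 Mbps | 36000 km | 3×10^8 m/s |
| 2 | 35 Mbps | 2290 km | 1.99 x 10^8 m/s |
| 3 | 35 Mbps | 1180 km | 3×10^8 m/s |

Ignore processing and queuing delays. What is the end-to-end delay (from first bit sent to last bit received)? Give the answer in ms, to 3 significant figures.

137 ms

Transmission delay per hop = L/R = 15336/35000000 = 0.438171 ms; 3 hops → 1.31451 ms.
Propagation delays (d/s per hop): 120, 11.5075, 3.93333 ms; sum = 135.441 ms.
End-to-end = 137 ms.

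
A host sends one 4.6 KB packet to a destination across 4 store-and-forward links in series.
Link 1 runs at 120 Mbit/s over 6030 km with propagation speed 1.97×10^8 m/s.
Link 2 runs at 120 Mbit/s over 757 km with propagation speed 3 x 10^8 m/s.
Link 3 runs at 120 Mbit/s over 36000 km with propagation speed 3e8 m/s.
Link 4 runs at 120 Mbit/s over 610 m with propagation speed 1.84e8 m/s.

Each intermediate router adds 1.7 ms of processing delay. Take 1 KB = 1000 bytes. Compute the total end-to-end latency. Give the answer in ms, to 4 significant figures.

159.5 ms

L = 36800 bits.
Transmission delay per hop = L/R = 36800/120000000 = 0.306667 ms; 4 hops → 1.22667 ms.
Propagation delays (d/s per hop): 30.6091, 2.52333, 120, 0.00331522 ms; sum = 153.136 ms.
Processing at 3 router(s): 3 × 1.7 ms = 5.1 ms.
End-to-end = 159.5 ms.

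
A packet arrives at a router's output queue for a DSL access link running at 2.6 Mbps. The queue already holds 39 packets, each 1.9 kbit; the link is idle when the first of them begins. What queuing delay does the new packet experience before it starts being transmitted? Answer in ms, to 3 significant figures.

28.5 ms

Each queued packet: L/R = 1900/2600000 = 0.730769 ms.
39 queued → 28.5 ms.
Queuing delay = 28.5 ms.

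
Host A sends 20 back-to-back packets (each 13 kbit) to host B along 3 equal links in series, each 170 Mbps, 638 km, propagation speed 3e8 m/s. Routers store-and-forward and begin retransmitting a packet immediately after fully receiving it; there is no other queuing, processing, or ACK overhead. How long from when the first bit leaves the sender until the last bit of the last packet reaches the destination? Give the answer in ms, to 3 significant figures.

8.06 ms

Per-hop transmission t_tx = L/R = 13000/170000000 = 0.0764706 ms.
Per-hop propagation t_prop = 638000/300000000 = 2.12667 ms.
Pipeline fill: first packet needs 3·t_tx to clear all hops; remaining 19 packets each add one t_tx.
Total = (3+20-1)·t_tx + 3·t_prop = 22·0.0764706 + 3·2.12667 = 8.06 ms.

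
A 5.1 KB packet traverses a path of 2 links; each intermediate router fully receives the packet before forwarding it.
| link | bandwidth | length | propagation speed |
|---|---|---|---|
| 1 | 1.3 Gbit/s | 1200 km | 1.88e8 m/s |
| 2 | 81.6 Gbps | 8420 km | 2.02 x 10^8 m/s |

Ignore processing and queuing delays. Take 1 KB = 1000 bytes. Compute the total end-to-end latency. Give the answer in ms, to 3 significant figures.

L = 40800 bits.
Transmission delays (L/R per hop): 0.0313846, 0.0005 ms; sum = 0.0318846 ms.
Propagation delays (d/s per hop): 6.38298, 41.6832 ms; sum = 48.0661 ms.
End-to-end = 48.1 ms.

48.1 ms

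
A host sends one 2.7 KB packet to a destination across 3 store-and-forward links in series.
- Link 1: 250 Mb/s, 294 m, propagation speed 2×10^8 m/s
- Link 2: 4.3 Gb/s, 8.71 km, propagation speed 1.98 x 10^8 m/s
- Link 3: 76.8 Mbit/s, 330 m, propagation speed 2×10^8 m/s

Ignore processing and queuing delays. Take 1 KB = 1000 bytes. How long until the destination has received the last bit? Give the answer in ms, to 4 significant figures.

L = 21600 bits.
Transmission delays (L/R per hop): 0.0864, 0.00502326, 0.28125 ms; sum = 0.372673 ms.
Propagation delays (d/s per hop): 0.00147, 0.0439899, 0.00165 ms; sum = 0.0471099 ms.
End-to-end = 0.4198 ms.

0.4198 ms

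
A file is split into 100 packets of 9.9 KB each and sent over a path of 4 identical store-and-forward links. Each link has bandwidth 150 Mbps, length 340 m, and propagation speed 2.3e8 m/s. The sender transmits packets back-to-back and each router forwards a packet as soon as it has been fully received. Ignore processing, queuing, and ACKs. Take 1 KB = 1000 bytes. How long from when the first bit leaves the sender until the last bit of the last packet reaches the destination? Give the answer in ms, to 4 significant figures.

54.39 ms

Per-hop transmission t_tx = L/R = 79200/150000000 = 0.528 ms.
Per-hop propagation t_prop = 340/2.3e+08 = 0.00147826 ms.
Pipeline fill: first packet needs 4·t_tx to clear all hops; remaining 99 packets each add one t_tx.
Total = (4+100-1)·t_tx + 4·t_prop = 103·0.528 + 4·0.00147826 = 54.39 ms.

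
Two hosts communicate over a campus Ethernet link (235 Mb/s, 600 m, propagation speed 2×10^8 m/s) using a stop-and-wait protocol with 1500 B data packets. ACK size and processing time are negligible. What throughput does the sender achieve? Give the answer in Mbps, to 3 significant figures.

t_tx = L/R = 12000/235000000 = 5.10638e-05 s.
t_prop = 600/200000000 = 3e-06 s; RTT = 6e-06 s.
Cycle = t_tx + RTT = 5.70638e-05 s.
Throughput = L / cycle = 12000 / 5.70638e-05 = 210 Mbps.

210 Mbps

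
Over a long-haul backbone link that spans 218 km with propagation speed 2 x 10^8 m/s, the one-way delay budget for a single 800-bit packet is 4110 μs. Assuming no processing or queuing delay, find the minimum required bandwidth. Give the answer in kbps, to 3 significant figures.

265 kbps

Propagation delay = 218000 / 200000000 = 1090 μs.
Transmission budget = 4110 − 1090 = 3020 μs.
R ≥ L / t_tx = 800 bits / 0.00302 s = 265 kbps.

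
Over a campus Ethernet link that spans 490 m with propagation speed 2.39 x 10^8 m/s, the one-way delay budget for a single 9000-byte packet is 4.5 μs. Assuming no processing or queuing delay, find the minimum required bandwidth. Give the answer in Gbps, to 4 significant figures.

29.39 Gbps

L = 72000 bits.
Propagation delay = 490 / 239000000 = 2.05021 μs.
Transmission budget = 4.5 − 2.05021 = 2.44979 μs.
R ≥ L / t_tx = 72000 bits / 2.44979e-06 s = 29.39 Gbps.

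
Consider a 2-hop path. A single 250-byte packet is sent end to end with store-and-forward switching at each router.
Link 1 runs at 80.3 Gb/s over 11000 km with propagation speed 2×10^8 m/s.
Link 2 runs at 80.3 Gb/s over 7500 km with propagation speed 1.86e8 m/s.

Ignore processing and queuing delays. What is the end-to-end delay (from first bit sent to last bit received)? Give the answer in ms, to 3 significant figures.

L = 250 × 8 = 2000 bits.
Transmission delay per hop = L/R = 2000/80300000000 = 2.49066e-05 ms; 2 hops → 4.98132e-05 ms.
Propagation delays (d/s per hop): 55, 40.3226 ms; sum = 95.3226 ms.
End-to-end = 95.3 ms.

95.3 ms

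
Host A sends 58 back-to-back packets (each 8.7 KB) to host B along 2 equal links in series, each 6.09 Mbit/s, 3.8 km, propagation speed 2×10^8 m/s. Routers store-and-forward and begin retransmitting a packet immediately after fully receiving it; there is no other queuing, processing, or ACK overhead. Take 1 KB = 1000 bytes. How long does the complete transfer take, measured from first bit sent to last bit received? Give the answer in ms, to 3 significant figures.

674 ms

Per-hop transmission t_tx = L/R = 69600/6090000 = 11.4286 ms.
Per-hop propagation t_prop = 3800/200000000 = 0.019 ms.
Pipeline fill: first packet needs 2·t_tx to clear all hops; remaining 57 packets each add one t_tx.
Total = (2+58-1)·t_tx + 2·t_prop = 59·11.4286 + 2·0.019 = 674 ms.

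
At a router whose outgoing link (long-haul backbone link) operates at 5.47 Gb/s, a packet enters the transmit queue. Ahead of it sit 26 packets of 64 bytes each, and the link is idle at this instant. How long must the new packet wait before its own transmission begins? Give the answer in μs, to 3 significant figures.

Each queued packet: L/R = 512/5470000000 = 0.0936015 μs.
26 queued → 2.43364 μs.
Queuing delay = 2.43 μs.

2.43 μs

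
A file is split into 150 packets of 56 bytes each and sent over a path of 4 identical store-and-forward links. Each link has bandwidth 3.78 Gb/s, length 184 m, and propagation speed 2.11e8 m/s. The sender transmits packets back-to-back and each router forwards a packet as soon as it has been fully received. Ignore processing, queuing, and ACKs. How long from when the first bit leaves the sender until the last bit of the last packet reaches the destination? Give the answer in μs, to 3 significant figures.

21.6 μs

Per-hop transmission t_tx = L/R = 448/3780000000 = 0.118519 μs.
Per-hop propagation t_prop = 184/211000000 = 0.872038 μs.
Pipeline fill: first packet needs 4·t_tx to clear all hops; remaining 149 packets each add one t_tx.
Total = (4+150-1)·t_tx + 4·t_prop = 153·0.118519 + 4·0.872038 = 21.6 μs.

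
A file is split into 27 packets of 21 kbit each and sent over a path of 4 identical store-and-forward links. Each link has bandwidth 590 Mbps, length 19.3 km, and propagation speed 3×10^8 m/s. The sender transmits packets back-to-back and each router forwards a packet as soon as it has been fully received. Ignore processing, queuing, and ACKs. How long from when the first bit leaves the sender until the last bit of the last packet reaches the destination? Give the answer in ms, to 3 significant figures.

Per-hop transmission t_tx = L/R = 21000/590000000 = 0.0355932 ms.
Per-hop propagation t_prop = 19300/300000000 = 0.0643333 ms.
Pipeline fill: first packet needs 4·t_tx to clear all hops; remaining 26 packets each add one t_tx.
Total = (4+27-1)·t_tx + 4·t_prop = 30·0.0355932 + 4·0.0643333 = 1.33 ms.

1.33 ms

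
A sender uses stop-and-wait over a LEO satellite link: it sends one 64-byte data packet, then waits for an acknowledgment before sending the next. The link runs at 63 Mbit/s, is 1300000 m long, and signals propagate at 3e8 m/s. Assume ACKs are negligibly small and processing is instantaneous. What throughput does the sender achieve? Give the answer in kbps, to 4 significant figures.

t_tx = L/R = 512/63000000 = 8.12698e-06 s.
t_prop = 1300000/300000000 = 0.00433333 s; RTT = 0.00866667 s.
Cycle = t_tx + RTT = 0.00867479 s.
Throughput = L / cycle = 512 / 0.00867479 = 59.02 kbps.

59.02 kbps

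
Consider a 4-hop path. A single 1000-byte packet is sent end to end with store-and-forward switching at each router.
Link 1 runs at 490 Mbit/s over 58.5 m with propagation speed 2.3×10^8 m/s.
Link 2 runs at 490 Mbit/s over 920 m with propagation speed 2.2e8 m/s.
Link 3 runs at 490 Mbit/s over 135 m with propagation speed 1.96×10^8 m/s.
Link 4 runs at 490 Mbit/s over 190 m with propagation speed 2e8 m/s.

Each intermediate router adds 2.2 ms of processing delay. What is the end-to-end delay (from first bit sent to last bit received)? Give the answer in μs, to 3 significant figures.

L = 1000 × 8 = 8000 bits.
Transmission delay per hop = L/R = 8000/490000000 = 16.3265 μs; 4 hops → 65.3061 μs.
Propagation delays (d/s per hop): 0.254348, 4.18182, 0.688776, 0.95 μs; sum = 6.07494 μs.
Processing at 3 router(s): 3 × 2.2 ms = 6600 μs.
End-to-end = 6670 μs.

6670 μs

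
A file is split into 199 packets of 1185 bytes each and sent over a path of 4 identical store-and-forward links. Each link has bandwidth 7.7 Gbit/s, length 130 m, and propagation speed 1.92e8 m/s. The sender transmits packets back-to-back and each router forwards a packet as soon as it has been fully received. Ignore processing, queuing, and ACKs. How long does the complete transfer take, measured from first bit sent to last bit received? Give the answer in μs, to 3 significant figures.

Per-hop transmission t_tx = L/R = 9480/7700000000 = 1.23117 μs.
Per-hop propagation t_prop = 130/192000000 = 0.677083 μs.
Pipeline fill: first packet needs 4·t_tx to clear all hops; remaining 198 packets each add one t_tx.
Total = (4+199-1)·t_tx + 4·t_prop = 202·1.23117 + 4·0.677083 = 251 μs.

251 μs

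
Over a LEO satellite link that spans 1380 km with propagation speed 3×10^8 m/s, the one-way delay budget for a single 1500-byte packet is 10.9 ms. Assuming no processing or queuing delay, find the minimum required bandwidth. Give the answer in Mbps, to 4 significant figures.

1.905 Mbps

L = 12000 bits.
Propagation delay = 1380000 / 300000000 = 4.6 ms.
Transmission budget = 10.9 − 4.6 = 6.3 ms.
R ≥ L / t_tx = 12000 bits / 0.0063 s = 1.905 Mbps.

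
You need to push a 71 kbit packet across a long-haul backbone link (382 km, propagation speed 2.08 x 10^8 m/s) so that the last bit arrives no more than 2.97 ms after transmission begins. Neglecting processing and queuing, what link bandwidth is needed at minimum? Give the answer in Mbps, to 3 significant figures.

Propagation delay = 382000 / 208000000 = 1.83654 ms.
Transmission budget = 2.97 − 1.83654 = 1.13346 ms.
R ≥ L / t_tx = 71000 bits / 0.00113346 s = 62.6 Mbps.

62.6 Mbps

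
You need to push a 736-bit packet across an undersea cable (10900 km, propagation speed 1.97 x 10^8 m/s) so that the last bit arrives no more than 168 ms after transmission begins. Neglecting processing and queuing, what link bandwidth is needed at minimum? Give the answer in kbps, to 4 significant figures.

6.532 kbps

Propagation delay = 10900000 / 197000000 = 55.3299 ms.
Transmission budget = 168 − 55.3299 = 112.67 ms.
R ≥ L / t_tx = 736 bits / 0.11267 s = 6.532 kbps.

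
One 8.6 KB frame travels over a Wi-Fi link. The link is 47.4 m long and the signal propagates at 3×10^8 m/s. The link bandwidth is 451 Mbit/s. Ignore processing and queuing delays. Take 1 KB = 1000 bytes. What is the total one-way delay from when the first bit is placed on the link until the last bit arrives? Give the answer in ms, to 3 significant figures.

L = 68800 bits.
Transmission delay = L/R = 68800 / 451000000 = 0.15255 ms.
Propagation delay = d/s = 47.4 m / 300000000 m/s = 0.000158 ms.
Total = 0.153 ms.

0.153 ms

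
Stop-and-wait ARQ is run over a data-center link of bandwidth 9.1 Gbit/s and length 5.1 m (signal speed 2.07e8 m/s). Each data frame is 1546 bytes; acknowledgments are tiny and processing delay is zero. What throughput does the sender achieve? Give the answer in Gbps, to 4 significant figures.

8.782 Gbps

t_tx = L/R = 12368/9100000000 = 1.35912e-06 s.
t_prop = 5.1/2.07e+08 = 2.46377e-08 s; RTT = 4.92754e-08 s.
Cycle = t_tx + RTT = 1.4084e-06 s.
Throughput = L / cycle = 12368 / 1.4084e-06 = 8.782 Gbps.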